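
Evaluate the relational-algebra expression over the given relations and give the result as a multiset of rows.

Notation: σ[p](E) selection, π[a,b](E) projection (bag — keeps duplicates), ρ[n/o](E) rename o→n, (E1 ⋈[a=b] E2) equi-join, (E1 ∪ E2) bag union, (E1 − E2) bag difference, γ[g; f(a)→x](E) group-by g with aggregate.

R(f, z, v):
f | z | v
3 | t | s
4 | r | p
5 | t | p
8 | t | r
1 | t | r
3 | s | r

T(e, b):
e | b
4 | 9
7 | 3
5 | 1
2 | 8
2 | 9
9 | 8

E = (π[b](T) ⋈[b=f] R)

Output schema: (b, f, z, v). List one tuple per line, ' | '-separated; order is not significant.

Per-node cardinality:
  T → 6
  π[b](T) → 6
  R → 6
  (π[b](T) ⋈[b=f] R) → 5

== RESULT ==
b | f | z | v
1 | 1 | t | r
3 | 3 | s | r
3 | 3 | t | s
8 | 8 | t | r
8 | 8 | t | r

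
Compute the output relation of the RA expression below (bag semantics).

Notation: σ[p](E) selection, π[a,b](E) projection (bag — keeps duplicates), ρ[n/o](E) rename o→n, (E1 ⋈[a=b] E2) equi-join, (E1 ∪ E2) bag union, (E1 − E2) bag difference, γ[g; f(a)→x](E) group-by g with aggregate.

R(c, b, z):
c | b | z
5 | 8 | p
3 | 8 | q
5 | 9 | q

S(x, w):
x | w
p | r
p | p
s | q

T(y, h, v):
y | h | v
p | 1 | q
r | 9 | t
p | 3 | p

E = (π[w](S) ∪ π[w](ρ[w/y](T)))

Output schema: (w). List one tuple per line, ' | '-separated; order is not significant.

Stepwise |·|:
  S → 3
  π[w](S) → 3
  T → 3
  ρ[w/y](T) → 3
  π[w](ρ[w/y](T)) → 3
  (π[w](S) ∪ π[w](ρ[w/y](T))) → 6

== RESULT ==
w
p
p
p
q
r
r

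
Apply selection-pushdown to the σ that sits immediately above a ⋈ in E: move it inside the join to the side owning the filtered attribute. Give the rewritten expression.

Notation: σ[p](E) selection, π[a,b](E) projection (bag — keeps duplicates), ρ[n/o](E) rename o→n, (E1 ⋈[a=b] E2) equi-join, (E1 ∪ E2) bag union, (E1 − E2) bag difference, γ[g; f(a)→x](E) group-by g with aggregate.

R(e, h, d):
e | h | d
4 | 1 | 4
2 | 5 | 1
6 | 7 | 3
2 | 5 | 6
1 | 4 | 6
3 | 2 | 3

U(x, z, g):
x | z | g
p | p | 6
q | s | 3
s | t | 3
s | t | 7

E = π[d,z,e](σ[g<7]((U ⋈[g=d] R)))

σ filters on g, owned by the left side.
E' = π[d,z,e]((σ[g<7](U) ⋈[g=d] R))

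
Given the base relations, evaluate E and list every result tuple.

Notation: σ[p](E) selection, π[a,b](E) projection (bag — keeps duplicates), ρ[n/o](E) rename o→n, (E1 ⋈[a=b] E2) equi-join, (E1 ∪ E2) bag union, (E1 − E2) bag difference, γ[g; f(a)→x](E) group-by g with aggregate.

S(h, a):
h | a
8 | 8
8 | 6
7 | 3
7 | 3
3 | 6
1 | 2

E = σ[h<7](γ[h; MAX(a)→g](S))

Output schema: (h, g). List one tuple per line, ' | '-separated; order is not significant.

Subexpression sizes:
  S → 6
  γ[h; MAX(a)→g](S) → 4
  σ[h<7](γ[h; MAX(a)→g](S)) → 2

== RESULT ==
h | g
1 | 2
3 | 6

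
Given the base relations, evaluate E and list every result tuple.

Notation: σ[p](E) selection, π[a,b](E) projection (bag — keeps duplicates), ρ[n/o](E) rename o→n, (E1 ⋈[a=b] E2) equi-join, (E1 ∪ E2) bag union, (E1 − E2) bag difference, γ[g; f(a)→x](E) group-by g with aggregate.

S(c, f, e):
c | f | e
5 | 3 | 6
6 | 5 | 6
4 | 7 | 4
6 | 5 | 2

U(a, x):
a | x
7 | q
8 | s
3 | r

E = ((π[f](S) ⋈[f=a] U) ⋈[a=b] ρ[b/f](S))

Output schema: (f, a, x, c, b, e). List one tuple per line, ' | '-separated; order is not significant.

Subexpression sizes:
  S → 4
  π[f](S) → 4
  U → 3
  (π[f](S) ⋈[f=a] U) → 2
  S → 4
  ρ[b/f](S) → 4
  ((π[f](S) ⋈[f=a] U) ⋈[a=b] ρ[b/f](S)) → 2

== RESULT ==
f | a | x | c | b | e
3 | 3 | r | 5 | 3 | 6
7 | 7 | q | 4 | 7 | 4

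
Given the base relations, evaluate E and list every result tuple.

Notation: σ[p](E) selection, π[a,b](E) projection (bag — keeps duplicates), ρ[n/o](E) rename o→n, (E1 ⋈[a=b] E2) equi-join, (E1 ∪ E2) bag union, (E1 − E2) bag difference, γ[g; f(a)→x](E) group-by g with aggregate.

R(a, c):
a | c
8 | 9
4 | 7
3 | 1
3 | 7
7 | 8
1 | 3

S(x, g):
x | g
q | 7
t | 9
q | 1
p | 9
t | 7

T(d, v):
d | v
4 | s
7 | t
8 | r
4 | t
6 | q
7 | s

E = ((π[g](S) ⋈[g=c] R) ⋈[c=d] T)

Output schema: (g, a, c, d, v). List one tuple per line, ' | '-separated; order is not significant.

Subexpression sizes:
  S → 5
  π[g](S) → 5
  R → 6
  (π[g](S) ⋈[g=c] R) → 7
  T → 6
  ((π[g](S) ⋈[g=c] R) ⋈[c=d] T) → 8

== RESULT ==
g | a | c | d | v
7 | 3 | 7 | 7 | s
7 | 3 | 7 | 7 | s
7 | 3 | 7 | 7 | t
7 | 3 | 7 | 7 | t
7 | 4 | 7 | 7 | s
7 | 4 | 7 | 7 | s
7 | 4 | 7 | 7 | t
7 | 4 | 7 | 7 | t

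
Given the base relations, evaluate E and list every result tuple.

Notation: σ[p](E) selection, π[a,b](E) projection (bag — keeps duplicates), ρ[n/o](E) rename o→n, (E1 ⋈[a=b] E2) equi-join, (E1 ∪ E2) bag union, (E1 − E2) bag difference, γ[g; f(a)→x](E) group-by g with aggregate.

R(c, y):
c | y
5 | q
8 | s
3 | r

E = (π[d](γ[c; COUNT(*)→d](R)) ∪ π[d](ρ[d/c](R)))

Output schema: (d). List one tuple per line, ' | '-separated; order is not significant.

Subexpression sizes:
  R → 3
  γ[c; COUNT(*)→d](R) → 3
  π[d](γ[c; COUNT(*)→d](R)) → 3
  R → 3
  ρ[d/c](R) → 3
  π[d](ρ[d/c](R)) → 3
  (π[d](γ[c; COUNT(*)→d](R)) ∪ π[d](ρ[d/c](R))) → 6

== RESULT ==
d
1
1
1
3
5
8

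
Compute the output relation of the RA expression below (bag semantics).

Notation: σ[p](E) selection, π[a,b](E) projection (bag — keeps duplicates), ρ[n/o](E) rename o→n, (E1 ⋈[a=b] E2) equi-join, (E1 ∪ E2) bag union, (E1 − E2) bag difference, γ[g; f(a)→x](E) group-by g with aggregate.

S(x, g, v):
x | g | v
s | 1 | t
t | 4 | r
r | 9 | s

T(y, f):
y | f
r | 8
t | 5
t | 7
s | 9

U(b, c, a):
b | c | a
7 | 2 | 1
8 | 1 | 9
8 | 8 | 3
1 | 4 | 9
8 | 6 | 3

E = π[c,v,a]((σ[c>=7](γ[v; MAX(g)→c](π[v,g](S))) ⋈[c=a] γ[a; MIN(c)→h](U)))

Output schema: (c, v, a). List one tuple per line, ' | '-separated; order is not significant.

Per-node cardinality:
  S → 3
  π[v,g](S) → 3
  γ[v; MAX(g)→c](π[v,g](S)) → 3
  σ[c>=7](γ[v; MAX(g)→c](π[v,g](S))) → 1
  U → 5
  γ[a; MIN(c)→h](U) → 3
  (σ[c>=7](γ[v; MAX(g)→c](π[v,g](S))) ⋈[c=a] γ[a; MIN(c)→h](U)) → 1
  π[c,v,a]((σ[c>=7](γ[v; MAX(g)→c](π[v,g](S))) ⋈[c=a] γ[a; MIN(c)→h](U))) → 1

== RESULT ==
c | v | a
9 | s | 9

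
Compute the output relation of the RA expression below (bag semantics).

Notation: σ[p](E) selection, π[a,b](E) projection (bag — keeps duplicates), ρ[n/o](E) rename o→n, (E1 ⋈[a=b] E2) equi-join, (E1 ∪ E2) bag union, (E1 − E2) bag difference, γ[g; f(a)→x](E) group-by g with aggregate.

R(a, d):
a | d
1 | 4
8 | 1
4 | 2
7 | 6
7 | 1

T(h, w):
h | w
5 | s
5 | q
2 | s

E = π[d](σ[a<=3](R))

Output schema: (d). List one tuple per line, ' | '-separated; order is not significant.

Stepwise |·|:
  R → 5
  σ[a<=3](R) → 1
  π[d](σ[a<=3](R)) → 1

== RESULT ==
d
4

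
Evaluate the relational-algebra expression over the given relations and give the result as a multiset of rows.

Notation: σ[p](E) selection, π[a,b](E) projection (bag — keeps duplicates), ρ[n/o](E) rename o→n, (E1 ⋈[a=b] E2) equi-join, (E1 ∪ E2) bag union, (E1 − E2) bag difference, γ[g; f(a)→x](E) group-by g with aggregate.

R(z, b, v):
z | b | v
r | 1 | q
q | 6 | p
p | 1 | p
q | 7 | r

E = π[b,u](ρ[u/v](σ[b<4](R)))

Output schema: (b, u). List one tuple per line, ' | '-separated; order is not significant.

Per-node cardinality:
  R → 4
  σ[b<4](R) → 2
  ρ[u/v](σ[b<4](R)) → 2
  π[b,u](ρ[u/v](σ[b<4](R))) → 2

== RESULT ==
b | u
1 | p
1 | q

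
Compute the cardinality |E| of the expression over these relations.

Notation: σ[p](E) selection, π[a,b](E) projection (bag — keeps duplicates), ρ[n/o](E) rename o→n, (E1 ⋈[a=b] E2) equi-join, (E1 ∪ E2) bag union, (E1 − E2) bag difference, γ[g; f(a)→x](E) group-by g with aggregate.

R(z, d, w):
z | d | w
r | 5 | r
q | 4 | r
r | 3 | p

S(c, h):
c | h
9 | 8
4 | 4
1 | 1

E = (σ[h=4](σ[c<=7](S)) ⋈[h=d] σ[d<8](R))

Row counts bottom-up:
  S → 3
  σ[c<=7](S) → 2
  σ[h=4](σ[c<=7](S)) → 1
  R → 3
  σ[d<8](R) → 3
  (σ[h=4](σ[c<=7](S)) ⋈[h=d] σ[d<8](R)) → 1

|E| = 1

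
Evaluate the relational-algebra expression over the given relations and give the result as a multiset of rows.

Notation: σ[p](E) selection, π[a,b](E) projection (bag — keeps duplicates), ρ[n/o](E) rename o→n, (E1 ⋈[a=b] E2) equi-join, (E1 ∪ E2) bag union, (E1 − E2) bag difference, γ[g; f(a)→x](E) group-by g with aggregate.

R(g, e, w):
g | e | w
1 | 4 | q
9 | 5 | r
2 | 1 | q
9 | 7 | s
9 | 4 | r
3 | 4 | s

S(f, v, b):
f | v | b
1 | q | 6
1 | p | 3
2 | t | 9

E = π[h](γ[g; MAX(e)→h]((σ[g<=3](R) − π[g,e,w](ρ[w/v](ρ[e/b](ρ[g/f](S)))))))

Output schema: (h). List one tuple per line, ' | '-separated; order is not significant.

Subexpression sizes:
  R → 6
  σ[g<=3](R) → 3
  S → 3
  ρ[g/f](S) → 3
  ρ[e/b](ρ[g/f](S)) → 3
  ρ[w/v](ρ[e/b](ρ[g/f](S))) → 3
  π[g,e,w](ρ[w/v](ρ[e/b](ρ[g/f](S)))) → 3
  (σ[g<=3](R) − π[g,e,w](ρ[w/v](ρ[e/b](ρ[g/f](S))))) → 3
  γ[g; MAX(e)→h]((σ[g<=3](R) − π[g,e,w](ρ[w/v](ρ[e/b](ρ[g/f](S)))))) → 3
  π[h](γ[g; MAX(e)→h]((σ[g<=3](R) − π[g,e,w](ρ[w/v](ρ[e/b](ρ[g/f](S))))))) → 3

== RESULT ==
h
1
4
4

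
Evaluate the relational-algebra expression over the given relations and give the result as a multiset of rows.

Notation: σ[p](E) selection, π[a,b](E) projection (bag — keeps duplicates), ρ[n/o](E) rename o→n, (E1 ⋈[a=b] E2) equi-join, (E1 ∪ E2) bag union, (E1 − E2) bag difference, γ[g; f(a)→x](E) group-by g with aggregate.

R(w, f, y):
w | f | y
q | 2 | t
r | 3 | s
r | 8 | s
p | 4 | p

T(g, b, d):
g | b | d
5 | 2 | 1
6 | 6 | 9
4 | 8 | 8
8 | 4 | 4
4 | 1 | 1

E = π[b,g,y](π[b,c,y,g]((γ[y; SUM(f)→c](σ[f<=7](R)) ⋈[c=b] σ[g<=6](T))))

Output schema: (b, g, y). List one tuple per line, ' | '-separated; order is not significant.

Stepwise |·|:
  R → 4
  σ[f<=7](R) → 3
  γ[y; SUM(f)→c](σ[f<=7](R)) → 3
  T → 5
  σ[g<=6](T) → 4
  (γ[y; SUM(f)→c](σ[f<=7](R)) ⋈[c=b] σ[g<=6](T)) → 1
  π[b,c,y,g]((γ[y; SUM(f)→c](σ[f<=7](R)) ⋈[c=b] σ[g<=6](T))) → 1
  π[b,g,y](π[b,c,y,g]((γ[y; SUM(f)→c](σ[f<=7](R)) ⋈[c=b] σ[g<=6](T)))) → 1

== RESULT ==
b | g | y
2 | 5 | t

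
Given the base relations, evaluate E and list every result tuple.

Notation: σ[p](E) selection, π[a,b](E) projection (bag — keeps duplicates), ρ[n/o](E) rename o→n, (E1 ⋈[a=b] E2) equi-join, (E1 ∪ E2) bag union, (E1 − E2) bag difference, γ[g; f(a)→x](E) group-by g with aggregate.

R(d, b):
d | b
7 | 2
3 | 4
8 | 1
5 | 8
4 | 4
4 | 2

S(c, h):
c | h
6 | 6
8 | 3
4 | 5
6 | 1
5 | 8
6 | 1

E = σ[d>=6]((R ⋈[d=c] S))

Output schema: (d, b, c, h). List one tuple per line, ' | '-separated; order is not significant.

Per-node cardinality:
  R → 6
  S → 6
  (R ⋈[d=c] S) → 4
  σ[d>=6]((R ⋈[d=c] S)) → 1

== RESULT ==
d | b | c | h
8 | 1 | 8 | 3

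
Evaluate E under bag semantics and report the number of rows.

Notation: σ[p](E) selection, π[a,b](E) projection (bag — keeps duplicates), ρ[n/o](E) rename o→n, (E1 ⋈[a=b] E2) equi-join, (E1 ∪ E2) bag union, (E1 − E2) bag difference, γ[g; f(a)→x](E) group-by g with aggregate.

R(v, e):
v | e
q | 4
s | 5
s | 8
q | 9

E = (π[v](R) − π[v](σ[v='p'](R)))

Stepwise |·|:
  R → 4
  π[v](R) → 4
  R → 4
  σ[v='p'](R) → 0
  π[v](σ[v='p'](R)) → 0
  (π[v](R) − π[v](σ[v='p'](R))) → 4

|E| = 4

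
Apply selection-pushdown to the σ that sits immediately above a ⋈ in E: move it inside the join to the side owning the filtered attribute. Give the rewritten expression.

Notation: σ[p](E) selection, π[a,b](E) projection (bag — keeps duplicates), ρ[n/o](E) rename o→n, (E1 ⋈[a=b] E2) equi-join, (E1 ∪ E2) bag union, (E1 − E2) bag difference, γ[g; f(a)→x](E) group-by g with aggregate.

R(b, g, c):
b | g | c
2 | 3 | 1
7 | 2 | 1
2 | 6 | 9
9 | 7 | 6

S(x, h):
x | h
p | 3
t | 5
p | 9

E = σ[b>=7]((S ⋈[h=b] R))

σ filters on b, owned by the right side.
E' = (S ⋈[h=b] σ[b>=7](R))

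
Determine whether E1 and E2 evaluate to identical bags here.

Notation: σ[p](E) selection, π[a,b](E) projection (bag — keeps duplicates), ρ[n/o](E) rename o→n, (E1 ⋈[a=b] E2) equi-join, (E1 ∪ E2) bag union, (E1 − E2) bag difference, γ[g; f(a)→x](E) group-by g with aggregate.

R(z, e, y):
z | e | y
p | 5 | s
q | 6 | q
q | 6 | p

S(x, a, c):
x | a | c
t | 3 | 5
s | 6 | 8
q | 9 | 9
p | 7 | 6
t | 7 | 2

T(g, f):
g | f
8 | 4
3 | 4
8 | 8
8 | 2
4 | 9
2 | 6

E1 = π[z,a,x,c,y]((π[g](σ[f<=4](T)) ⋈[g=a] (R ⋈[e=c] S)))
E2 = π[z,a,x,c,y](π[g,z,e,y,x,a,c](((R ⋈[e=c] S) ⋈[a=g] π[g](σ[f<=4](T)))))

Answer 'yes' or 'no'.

E1 subexpression sizes:
  T → 6
  σ[f<=4](T) → 3
  π[g](σ[f<=4](T)) → 3
  R → 3
  S → 5
  (R ⋈[e=c] S) → 3
  (π[g](σ[f<=4](T)) ⋈[g=a] (R ⋈[e=c] S)) → 1
  π[z,a,x,c,y]((π[g](σ[f<=4](T)) ⋈[g=a] (R ⋈[e=c] S))) → 1
E2 subexpression sizes:
  R → 3
  S → 5
  (R ⋈[e=c] S) → 3
  T → 6
  σ[f<=4](T) → 3
  π[g](σ[f<=4](T)) → 3
  ((R ⋈[e=c] S) ⋈[a=g] π[g](σ[f<=4](T))) → 1
  π[g,z,e,y,x,a,c](((R ⋈[e=c] S) ⋈[a=g] π[g](σ[f<=4](T)))) → 1
  π[z,a,x,c,y](π[g,z,e,y,x,a,c](((R ⋈[e=c] S) ⋈[a=g] π[g](σ[f<=4](T))))) → 1

E1 and E2 produce the same multiset:
z | a | x | c | y
p | 3 | t | 5 | s

yes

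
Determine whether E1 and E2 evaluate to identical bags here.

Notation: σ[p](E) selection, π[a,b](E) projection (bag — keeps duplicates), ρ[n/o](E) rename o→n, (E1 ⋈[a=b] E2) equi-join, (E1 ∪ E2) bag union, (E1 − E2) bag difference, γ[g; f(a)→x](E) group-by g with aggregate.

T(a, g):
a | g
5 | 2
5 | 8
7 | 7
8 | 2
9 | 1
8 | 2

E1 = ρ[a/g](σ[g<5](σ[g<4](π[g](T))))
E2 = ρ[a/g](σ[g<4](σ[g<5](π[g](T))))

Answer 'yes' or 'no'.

E1 per-node cardinality:
  T → 6
  π[g](T) → 6
  σ[g<4](π[g](T)) → 4
  σ[g<5](σ[g<4](π[g](T))) → 4
  ρ[a/g](σ[g<5](σ[g<4](π[g](T)))) → 4
E2 per-node cardinality:
  T → 6
  π[g](T) → 6
  σ[g<5](π[g](T)) → 4
  σ[g<4](σ[g<5](π[g](T))) → 4
  ρ[a/g](σ[g<4](σ[g<5](π[g](T)))) → 4

E1 and E2 produce the same multiset:
a
1
2
2
2

yes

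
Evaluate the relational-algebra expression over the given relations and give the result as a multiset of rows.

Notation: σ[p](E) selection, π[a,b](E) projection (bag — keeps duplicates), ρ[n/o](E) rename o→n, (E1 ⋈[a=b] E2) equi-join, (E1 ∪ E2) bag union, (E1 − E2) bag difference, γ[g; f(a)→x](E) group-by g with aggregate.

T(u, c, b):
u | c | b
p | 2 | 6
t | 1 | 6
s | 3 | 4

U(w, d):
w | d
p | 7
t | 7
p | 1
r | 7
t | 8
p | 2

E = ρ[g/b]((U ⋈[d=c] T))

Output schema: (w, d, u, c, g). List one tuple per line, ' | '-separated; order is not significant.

Row counts bottom-up:
  U → 6
  T → 3
  (U ⋈[d=c] T) → 2
  ρ[g/b]((U ⋈[d=c] T)) → 2

== RESULT ==
w | d | u | c | g
p | 1 | t | 1 | 6
p | 2 | p | 2 | 6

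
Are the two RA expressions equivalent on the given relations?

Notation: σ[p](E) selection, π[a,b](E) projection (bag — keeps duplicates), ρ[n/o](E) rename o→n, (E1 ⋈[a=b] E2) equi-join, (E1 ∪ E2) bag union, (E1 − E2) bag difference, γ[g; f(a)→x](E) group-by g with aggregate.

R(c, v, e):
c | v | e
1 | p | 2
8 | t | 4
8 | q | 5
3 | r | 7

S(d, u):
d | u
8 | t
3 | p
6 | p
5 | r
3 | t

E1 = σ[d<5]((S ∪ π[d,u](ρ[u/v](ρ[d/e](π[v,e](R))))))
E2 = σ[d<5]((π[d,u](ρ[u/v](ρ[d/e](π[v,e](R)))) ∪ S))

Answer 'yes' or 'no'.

E1 per-node cardinality:
  S → 5
  R → 4
  π[v,e](R) → 4
  ρ[d/e](π[v,e](R)) → 4
  ρ[u/v](ρ[d/e](π[v,e](R))) → 4
  π[d,u](ρ[u/v](ρ[d/e](π[v,e](R)))) → 4
  (S ∪ π[d,u](ρ[u/v](ρ[d/e](π[v,e](R))))) → 9
  σ[d<5]((S ∪ π[d,u](ρ[u/v](ρ[d/e](π[v,e](R)))))) → 4
E2 per-node cardinality:
  R → 4
  π[v,e](R) → 4
  ρ[d/e](π[v,e](R)) → 4
  ρ[u/v](ρ[d/e](π[v,e](R))) → 4
  π[d,u](ρ[u/v](ρ[d/e](π[v,e](R)))) → 4
  S → 5
  (π[d,u](ρ[u/v](ρ[d/e](π[v,e](R)))) ∪ S) → 9
  σ[d<5]((π[d,u](ρ[u/v](ρ[d/e](π[v,e](R)))) ∪ S)) → 4

E1 and E2 produce the same multiset:
d | u
2 | p
3 | p
3 | t
4 | t

yes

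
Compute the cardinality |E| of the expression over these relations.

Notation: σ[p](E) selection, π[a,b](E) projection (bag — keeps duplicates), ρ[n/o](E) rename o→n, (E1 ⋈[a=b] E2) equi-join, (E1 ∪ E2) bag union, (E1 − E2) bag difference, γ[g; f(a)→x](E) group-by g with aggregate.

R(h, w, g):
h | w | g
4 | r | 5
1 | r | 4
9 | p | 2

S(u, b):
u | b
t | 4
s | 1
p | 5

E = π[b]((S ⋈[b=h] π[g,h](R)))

Subexpression sizes:
  S → 3
  R → 3
  π[g,h](R) → 3
  (S ⋈[b=h] π[g,h](R)) → 2
  π[b]((S ⋈[b=h] π[g,h](R))) → 2

|E| = 2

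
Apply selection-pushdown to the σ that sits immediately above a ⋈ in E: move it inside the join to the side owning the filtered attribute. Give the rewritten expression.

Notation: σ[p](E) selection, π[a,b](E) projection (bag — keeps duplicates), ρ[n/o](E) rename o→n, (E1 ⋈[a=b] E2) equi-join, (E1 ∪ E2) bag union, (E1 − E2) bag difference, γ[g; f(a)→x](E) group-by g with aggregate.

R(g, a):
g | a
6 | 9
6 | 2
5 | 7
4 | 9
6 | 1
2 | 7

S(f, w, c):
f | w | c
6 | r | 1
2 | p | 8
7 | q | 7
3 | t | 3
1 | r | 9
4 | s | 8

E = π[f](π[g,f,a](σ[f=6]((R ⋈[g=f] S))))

σ filters on f, owned by the right side.
E' = π[f](π[g,f,a]((R ⋈[g=f] σ[f=6](S))))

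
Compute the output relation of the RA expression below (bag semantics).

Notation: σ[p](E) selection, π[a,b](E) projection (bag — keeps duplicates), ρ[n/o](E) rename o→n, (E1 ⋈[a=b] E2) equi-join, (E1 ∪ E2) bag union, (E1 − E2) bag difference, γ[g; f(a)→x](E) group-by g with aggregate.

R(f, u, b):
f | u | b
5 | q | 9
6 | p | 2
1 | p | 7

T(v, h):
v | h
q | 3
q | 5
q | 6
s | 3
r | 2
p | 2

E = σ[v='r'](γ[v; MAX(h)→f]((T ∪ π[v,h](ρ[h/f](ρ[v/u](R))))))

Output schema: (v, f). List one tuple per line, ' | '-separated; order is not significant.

Per-node cardinality:
  T → 6
  R → 3
  ρ[v/u](R) → 3
  ρ[h/f](ρ[v/u](R)) → 3
  π[v,h](ρ[h/f](ρ[v/u](R))) → 3
  (T ∪ π[v,h](ρ[h/f](ρ[v/u](R)))) → 9
  γ[v; MAX(h)→f]((T ∪ π[v,h](ρ[h/f](ρ[v/u](R))))) → 4
  σ[v='r'](γ[v; MAX(h)→f]((T ∪ π[v,h](ρ[h/f](ρ[v/u](R)))))) → 1

== RESULT ==
v | f
r | 2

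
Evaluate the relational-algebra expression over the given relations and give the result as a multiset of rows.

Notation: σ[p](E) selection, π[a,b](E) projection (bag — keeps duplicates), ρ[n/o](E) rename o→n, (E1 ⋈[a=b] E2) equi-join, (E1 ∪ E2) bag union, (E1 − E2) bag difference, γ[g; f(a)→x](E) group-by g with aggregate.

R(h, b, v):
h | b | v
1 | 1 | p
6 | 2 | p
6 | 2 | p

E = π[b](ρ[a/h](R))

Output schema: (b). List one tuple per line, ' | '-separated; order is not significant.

Subexpression sizes:
  R → 3
  ρ[a/h](R) → 3
  π[b](ρ[a/h](R)) → 3

== RESULT ==
b
1
2
2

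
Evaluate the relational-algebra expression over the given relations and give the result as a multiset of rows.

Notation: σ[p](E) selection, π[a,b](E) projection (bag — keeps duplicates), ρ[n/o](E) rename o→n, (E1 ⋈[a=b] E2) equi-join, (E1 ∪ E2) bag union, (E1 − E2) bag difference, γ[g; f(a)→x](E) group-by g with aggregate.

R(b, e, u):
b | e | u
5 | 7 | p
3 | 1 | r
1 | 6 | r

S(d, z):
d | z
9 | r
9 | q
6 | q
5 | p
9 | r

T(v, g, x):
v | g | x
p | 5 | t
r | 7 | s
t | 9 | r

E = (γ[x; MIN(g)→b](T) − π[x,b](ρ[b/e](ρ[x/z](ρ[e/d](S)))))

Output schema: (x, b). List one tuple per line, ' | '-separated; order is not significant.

Per-node cardinality:
  T → 3
  γ[x; MIN(g)→b](T) → 3
  S → 5
  ρ[e/d](S) → 5
  ρ[x/z](ρ[e/d](S)) → 5
  ρ[b/e](ρ[x/z](ρ[e/d](S))) → 5
  π[x,b](ρ[b/e](ρ[x/z](ρ[e/d](S)))) → 5
  (γ[x; MIN(g)→b](T) − π[x,b](ρ[b/e](ρ[x/z](ρ[e/d](S))))) → 2

== RESULT ==
x | b
s | 7
t | 5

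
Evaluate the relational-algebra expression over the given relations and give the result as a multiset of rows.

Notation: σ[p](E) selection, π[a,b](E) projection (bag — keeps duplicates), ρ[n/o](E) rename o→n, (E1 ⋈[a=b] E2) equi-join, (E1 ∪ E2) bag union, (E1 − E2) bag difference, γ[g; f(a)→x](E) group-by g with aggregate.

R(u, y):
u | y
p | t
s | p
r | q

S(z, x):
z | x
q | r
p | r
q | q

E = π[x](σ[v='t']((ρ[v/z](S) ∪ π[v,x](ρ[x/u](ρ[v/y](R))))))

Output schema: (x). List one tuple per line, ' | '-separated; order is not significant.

Per-node cardinality:
  S → 3
  ρ[v/z](S) → 3
  R → 3
  ρ[v/y](R) → 3
  ρ[x/u](ρ[v/y](R)) → 3
  π[v,x](ρ[x/u](ρ[v/y](R))) → 3
  (ρ[v/z](S) ∪ π[v,x](ρ[x/u](ρ[v/y](R)))) → 6
  σ[v='t']((ρ[v/z](S) ∪ π[v,x](ρ[x/u](ρ[v/y](R))))) → 1
  π[x](σ[v='t']((ρ[v/z](S) ∪ π[v,x](ρ[x/u](ρ[v/y](R)))))) → 1

== RESULT ==
x
p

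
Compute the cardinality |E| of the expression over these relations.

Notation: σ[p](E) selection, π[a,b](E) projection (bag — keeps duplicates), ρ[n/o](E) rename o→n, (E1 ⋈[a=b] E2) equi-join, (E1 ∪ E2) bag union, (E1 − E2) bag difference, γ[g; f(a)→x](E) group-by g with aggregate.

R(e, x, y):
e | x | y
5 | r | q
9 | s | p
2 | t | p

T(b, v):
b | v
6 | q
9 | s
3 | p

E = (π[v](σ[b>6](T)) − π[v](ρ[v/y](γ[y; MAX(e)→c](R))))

Subexpression sizes:
  T → 3
  σ[b>6](T) → 1
  π[v](σ[b>6](T)) → 1
  R → 3
  γ[y; MAX(e)→c](R) → 2
  ρ[v/y](γ[y; MAX(e)→c](R)) → 2
  π[v](ρ[v/y](γ[y; MAX(e)→c](R))) → 2
  (π[v](σ[b>6](T)) − π[v](ρ[v/y](γ[y; MAX(e)→c](R)))) → 1

|E| = 1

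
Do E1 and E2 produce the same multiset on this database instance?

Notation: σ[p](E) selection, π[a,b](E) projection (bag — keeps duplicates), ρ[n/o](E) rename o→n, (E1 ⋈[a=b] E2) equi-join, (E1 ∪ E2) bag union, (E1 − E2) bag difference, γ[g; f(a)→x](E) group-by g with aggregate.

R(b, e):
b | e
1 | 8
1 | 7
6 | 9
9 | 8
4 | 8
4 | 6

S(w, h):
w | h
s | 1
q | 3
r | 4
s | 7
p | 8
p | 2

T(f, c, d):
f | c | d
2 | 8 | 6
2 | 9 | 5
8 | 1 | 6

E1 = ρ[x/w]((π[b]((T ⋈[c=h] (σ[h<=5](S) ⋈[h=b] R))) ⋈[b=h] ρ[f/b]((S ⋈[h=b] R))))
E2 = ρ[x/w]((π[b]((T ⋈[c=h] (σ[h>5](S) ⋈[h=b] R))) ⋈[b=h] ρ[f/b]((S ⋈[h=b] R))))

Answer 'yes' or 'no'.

E1 stepwise |·|:
  T → 3
  S → 6
  σ[h<=5](S) → 4
  R → 6
  (σ[h<=5](S) ⋈[h=b] R) → 4
  (T ⋈[c=h] (σ[h<=5](S) ⋈[h=b] R)) → 2
  π[b]((T ⋈[c=h] (σ[h<=5](S) ⋈[h=b] R))) → 2
  S → 6
  R → 6
  (S ⋈[h=b] R) → 4
  ρ[f/b]((S ⋈[h=b] R)) → 4
  (π[b]((T ⋈[c=h] (σ[h<=5](S) ⋈[h=b] R))) ⋈[b=h] ρ[f/b]((S ⋈[h=b] R))) → 4
  ρ[x/w]((π[b]((T ⋈[c=h] (σ[h<=5](S) ⋈[h=b] R))) ⋈[b=h] ρ[f/b]((S ⋈[h=b] R)))) → 4
E2 stepwise |·|:
  T → 3
  S → 6
  σ[h>5](S) → 2
  R → 6
  (σ[h>5](S) ⋈[h=b] R) → 0
  (T ⋈[c=h] (σ[h>5](S) ⋈[h=b] R)) → 0
  π[b]((T ⋈[c=h] (σ[h>5](S) ⋈[h=b] R))) → 0
  S → 6
  R → 6
  (S ⋈[h=b] R) → 4
  ρ[f/b]((S ⋈[h=b] R)) → 4
  (π[b]((T ⋈[c=h] (σ[h>5](S) ⋈[h=b] R))) ⋈[b=h] ρ[f/b]((S ⋈[h=b] R))) → 0
  ρ[x/w]((π[b]((T ⋈[c=h] (σ[h>5](S) ⋈[h=b] R))) ⋈[b=h] ρ[f/b]((S ⋈[h=b] R)))) → 0

E1 result:
b | x | h | f | e
1 | s | 1 | 1 | 7
1 | s | 1 | 1 | 7
1 | s | 1 | 1 | 8
1 | s | 1 | 1 | 8
E2 result:
b | x | h | f | e
(0 rows)
Witness: (1, 's', 1, 1, 8) appears 2× in E1 but 0× in E2.

no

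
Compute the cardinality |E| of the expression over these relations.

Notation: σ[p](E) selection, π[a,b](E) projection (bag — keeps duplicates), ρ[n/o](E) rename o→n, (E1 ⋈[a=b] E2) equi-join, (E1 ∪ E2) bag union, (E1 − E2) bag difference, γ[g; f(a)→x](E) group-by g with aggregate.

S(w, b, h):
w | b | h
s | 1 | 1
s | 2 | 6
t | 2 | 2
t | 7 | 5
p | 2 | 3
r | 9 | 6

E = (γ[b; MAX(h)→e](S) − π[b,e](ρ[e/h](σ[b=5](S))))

Stepwise |·|:
  S → 6
  γ[b; MAX(h)→e](S) → 4
  S → 6
  σ[b=5](S) → 0
  ρ[e/h](σ[b=5](S)) → 0
  π[b,e](ρ[e/h](σ[b=5](S))) → 0
  (γ[b; MAX(h)→e](S) − π[b,e](ρ[e/h](σ[b=5](S)))) → 4

|E| = 4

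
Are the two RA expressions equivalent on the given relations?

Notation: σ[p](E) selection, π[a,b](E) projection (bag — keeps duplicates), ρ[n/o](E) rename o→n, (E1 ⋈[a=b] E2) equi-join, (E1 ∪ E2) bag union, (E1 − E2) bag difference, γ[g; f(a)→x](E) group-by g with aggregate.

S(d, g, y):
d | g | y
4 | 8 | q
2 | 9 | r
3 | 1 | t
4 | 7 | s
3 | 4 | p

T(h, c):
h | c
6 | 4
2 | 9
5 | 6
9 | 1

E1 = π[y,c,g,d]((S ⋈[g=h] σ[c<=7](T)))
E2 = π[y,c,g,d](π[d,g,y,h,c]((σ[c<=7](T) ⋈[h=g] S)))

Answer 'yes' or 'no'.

E1 row counts bottom-up:
  S → 5
  T → 4
  σ[c<=7](T) → 3
  (S ⋈[g=h] σ[c<=7](T)) → 1
  π[y,c,g,d]((S ⋈[g=h] σ[c<=7](T))) → 1
E2 row counts bottom-up:
  T → 4
  σ[c<=7](T) → 3
  S → 5
  (σ[c<=7](T) ⋈[h=g] S) → 1
  π[d,g,y,h,c]((σ[c<=7](T) ⋈[h=g] S)) → 1
  π[y,c,g,d](π[d,g,y,h,c]((σ[c<=7](T) ⋈[h=g] S))) → 1

E1 and E2 produce the same multiset:
y | c | g | d
r | 1 | 9 | 2

yes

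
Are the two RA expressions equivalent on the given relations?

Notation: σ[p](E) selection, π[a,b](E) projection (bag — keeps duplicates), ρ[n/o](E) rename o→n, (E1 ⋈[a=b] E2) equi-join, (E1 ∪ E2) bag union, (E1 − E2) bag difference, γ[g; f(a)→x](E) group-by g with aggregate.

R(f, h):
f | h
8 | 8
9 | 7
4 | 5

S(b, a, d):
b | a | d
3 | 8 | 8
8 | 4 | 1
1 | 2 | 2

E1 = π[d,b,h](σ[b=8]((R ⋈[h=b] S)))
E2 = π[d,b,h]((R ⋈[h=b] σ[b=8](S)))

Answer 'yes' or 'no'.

E1 row counts bottom-up:
  R → 3
  S → 3
  (R ⋈[h=b] S) → 1
  σ[b=8]((R ⋈[h=b] S)) → 1
  π[d,b,h](σ[b=8]((R ⋈[h=b] S))) → 1
E2 row counts bottom-up:
  R → 3
  S → 3
  σ[b=8](S) → 1
  (R ⋈[h=b] σ[b=8](S)) → 1
  π[d,b,h]((R ⋈[h=b] σ[b=8](S))) → 1

E1 and E2 produce the same multiset:
d | b | h
1 | 8 | 8

yes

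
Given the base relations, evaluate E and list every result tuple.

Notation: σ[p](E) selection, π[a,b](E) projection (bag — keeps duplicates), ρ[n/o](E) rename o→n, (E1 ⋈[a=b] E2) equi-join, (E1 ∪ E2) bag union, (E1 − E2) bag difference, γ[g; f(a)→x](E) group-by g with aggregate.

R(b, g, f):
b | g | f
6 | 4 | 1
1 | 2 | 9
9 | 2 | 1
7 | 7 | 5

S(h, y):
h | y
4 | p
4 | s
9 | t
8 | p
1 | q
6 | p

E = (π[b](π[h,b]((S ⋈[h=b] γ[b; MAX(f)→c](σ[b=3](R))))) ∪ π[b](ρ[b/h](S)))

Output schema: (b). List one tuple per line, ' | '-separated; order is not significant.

Subexpression sizes:
  S → 6
  R → 4
  σ[b=3](R) → 0
  γ[b; MAX(f)→c](σ[b=3](R)) → 0
  (S ⋈[h=b] γ[b; MAX(f)→c](σ[b=3](R))) → 0
  π[h,b]((S ⋈[h=b] γ[b; MAX(f)→c](σ[b=3](R)))) → 0
  π[b](π[h,b]((S ⋈[h=b] γ[b; MAX(f)→c](σ[b=3](R))))) → 0
  S → 6
  ρ[b/h](S) → 6
  π[b](ρ[b/h](S)) → 6
  (π[b](π[h,b]((S ⋈[h=b] γ[b; MAX(f)→c](σ[b=3](R))))) ∪ π[b](ρ[b/h](S))) → 6

== RESULT ==
b
1
4
4
6
8
9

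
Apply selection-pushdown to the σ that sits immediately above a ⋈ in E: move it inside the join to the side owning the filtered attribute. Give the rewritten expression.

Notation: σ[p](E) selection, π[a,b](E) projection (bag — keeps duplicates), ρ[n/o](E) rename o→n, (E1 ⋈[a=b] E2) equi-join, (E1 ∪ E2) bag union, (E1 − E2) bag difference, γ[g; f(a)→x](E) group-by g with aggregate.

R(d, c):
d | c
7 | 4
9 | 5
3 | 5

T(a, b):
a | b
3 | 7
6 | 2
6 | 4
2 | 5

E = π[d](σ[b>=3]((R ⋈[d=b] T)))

σ filters on b, owned by the right side.
E' = π[d]((R ⋈[d=b] σ[b>=3](T)))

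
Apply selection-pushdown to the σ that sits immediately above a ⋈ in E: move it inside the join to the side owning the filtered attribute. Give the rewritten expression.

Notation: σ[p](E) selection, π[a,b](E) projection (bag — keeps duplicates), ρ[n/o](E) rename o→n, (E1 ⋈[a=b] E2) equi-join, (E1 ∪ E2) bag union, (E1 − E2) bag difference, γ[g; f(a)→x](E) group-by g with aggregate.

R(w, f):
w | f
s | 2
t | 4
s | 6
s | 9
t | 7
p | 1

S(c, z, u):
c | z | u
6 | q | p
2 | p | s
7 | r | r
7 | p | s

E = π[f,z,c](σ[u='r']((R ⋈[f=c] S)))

σ filters on u, owned by the right side.
E' = π[f,z,c]((R ⋈[f=c] σ[u='r'](S)))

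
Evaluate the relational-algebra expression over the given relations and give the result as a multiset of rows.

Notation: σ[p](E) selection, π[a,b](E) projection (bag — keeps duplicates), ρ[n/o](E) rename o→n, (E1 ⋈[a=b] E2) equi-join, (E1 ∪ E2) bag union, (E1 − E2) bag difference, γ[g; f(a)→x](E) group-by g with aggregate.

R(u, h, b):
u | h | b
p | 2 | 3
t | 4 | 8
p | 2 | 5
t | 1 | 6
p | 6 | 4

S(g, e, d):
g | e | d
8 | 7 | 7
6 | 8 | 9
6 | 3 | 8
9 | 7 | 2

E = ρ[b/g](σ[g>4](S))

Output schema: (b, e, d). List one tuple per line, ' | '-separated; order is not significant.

Per-node cardinality:
  S → 4
  σ[g>4](S) → 4
  ρ[b/g](σ[g>4](S)) → 4

== RESULT ==
b | e | d
6 | 3 | 8
6 | 8 | 9
8 | 7 | 7
9 | 7 | 2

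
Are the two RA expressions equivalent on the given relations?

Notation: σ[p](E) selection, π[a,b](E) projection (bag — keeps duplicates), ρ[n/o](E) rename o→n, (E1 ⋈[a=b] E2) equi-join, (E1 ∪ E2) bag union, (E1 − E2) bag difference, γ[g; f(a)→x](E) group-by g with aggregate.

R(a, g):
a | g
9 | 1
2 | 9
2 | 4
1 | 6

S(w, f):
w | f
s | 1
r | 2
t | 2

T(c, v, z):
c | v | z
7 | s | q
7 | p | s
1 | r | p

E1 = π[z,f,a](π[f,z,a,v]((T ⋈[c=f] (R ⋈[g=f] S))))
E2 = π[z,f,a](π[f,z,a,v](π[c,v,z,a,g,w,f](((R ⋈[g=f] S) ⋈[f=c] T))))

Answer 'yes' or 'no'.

E1 per-node cardinality:
  T → 3
  R → 4
  S → 3
  (R ⋈[g=f] S) → 1
  (T ⋈[c=f] (R ⋈[g=f] S)) → 1
  π[f,z,a,v]((T ⋈[c=f] (R ⋈[g=f] S))) → 1
  π[z,f,a](π[f,z,a,v]((T ⋈[c=f] (R ⋈[g=f] S)))) → 1
E2 per-node cardinality:
  R → 4
  S → 3
  (R ⋈[g=f] S) → 1
  T → 3
  ((R ⋈[g=f] S) ⋈[f=c] T) → 1
  π[c,v,z,a,g,w,f](((R ⋈[g=f] S) ⋈[f=c] T)) → 1
  π[f,z,a,v](π[c,v,z,a,g,w,f](((R ⋈[g=f] S) ⋈[f=c] T))) → 1
  π[z,f,a](π[f,z,a,v](π[c,v,z,a,g,w,f](((R ⋈[g=f] S) ⋈[f=c] T)))) → 1

E1 and E2 produce the same multiset:
z | f | a
p | 1 | 9

yes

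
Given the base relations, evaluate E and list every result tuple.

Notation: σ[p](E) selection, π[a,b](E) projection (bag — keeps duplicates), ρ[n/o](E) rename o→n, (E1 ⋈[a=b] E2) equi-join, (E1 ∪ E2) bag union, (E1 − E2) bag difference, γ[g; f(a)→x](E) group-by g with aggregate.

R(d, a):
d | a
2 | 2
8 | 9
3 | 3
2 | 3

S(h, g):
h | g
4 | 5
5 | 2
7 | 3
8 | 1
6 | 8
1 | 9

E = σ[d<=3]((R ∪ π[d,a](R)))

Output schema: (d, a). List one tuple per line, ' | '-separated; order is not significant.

Subexpression sizes:
  R → 4
  R → 4
  π[d,a](R) → 4
  (R ∪ π[d,a](R)) → 8
  σ[d<=3]((R ∪ π[d,a](R))) → 6

== RESULT ==
d | a
2 | 2
2 | 2
2 | 3
2 | 3
3 | 3
3 | 3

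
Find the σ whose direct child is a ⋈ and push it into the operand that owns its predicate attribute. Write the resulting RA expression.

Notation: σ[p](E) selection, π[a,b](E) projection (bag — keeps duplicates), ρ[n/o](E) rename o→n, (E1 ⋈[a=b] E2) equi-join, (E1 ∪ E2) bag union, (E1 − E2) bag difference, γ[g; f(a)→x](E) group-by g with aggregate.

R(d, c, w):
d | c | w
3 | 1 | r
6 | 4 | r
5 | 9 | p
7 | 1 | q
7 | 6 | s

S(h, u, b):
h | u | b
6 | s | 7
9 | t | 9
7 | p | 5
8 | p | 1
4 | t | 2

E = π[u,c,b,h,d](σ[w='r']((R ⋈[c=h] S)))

σ filters on w, owned by the left side.
E' = π[u,c,b,h,d]((σ[w='r'](R) ⋈[c=h] S))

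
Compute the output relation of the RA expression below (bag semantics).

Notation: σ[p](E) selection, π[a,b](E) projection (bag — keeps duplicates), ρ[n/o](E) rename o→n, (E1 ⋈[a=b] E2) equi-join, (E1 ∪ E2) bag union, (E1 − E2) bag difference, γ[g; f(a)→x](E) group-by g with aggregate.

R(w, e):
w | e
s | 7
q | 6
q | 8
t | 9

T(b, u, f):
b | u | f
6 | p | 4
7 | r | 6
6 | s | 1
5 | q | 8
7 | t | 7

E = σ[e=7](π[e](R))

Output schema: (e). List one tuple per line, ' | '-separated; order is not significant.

Per-node cardinality:
  R → 4
  π[e](R) → 4
  σ[e=7](π[e](R)) → 1

== RESULT ==
e
7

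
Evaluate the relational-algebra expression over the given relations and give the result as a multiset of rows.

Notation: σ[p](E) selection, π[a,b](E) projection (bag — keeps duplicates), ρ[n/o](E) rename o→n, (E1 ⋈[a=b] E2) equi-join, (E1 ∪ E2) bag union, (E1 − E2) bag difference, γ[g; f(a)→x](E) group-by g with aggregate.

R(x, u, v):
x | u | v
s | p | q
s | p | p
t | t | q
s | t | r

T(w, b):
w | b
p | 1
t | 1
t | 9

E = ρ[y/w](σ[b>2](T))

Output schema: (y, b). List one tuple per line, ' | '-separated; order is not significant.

Stepwise |·|:
  T → 3
  σ[b>2](T) → 1
  ρ[y/w](σ[b>2](T)) → 1

== RESULT ==
y | b
t | 9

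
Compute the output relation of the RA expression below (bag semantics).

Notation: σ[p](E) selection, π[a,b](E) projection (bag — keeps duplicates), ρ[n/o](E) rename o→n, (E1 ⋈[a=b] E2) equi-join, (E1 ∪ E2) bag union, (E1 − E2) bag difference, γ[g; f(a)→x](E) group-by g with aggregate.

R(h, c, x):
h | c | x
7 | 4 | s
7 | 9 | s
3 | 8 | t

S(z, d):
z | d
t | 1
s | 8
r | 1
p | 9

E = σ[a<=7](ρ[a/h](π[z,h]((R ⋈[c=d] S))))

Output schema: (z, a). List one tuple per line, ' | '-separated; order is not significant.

Per-node cardinality:
  R → 3
  S → 4
  (R ⋈[c=d] S) → 2
  π[z,h]((R ⋈[c=d] S)) → 2
  ρ[a/h](π[z,h]((R ⋈[c=d] S))) → 2
  σ[a<=7](ρ[a/h](π[z,h]((R ⋈[c=d] S)))) → 2

== RESULT ==
z | a
p | 7
s | 3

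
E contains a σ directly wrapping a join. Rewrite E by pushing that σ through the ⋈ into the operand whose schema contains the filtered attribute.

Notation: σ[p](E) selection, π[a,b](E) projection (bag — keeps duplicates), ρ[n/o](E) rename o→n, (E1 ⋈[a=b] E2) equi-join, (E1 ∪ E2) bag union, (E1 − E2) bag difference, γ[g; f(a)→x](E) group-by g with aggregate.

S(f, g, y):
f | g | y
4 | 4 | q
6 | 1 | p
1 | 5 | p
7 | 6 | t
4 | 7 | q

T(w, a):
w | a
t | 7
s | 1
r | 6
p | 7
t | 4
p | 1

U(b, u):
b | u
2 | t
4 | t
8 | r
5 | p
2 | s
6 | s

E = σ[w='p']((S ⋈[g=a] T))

σ filters on w, owned by the right side.
E' = (S ⋈[g=a] σ[w='p'](T))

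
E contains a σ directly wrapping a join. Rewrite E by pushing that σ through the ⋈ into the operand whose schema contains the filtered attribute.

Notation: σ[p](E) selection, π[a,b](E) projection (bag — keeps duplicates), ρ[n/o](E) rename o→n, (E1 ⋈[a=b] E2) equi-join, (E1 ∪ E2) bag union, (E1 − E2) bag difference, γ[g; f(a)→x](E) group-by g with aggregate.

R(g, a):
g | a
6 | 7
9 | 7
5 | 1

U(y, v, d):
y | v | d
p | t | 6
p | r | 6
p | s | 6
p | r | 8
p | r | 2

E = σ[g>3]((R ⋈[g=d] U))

σ filters on g, owned by the left side.
E' = (σ[g>3](R) ⋈[g=d] U)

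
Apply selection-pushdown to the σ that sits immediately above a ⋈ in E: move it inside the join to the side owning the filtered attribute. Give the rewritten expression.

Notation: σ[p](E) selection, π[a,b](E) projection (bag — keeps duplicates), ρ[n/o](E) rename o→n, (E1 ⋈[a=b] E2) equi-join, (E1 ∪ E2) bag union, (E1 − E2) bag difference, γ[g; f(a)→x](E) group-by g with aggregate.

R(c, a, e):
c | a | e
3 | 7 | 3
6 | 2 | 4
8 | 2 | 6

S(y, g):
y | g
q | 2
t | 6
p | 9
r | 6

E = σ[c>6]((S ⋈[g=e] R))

σ filters on c, owned by the right side.
E' = (S ⋈[g=e] σ[c>6](R))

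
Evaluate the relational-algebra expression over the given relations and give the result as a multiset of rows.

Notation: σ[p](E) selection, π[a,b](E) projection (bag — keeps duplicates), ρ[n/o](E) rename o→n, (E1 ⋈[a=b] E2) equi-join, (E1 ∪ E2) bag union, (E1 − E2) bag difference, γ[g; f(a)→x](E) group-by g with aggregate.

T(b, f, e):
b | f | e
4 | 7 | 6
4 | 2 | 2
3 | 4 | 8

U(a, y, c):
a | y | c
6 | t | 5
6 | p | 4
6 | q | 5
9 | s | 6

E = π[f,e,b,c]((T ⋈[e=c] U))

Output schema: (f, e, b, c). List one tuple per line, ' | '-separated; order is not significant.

Per-node cardinality:
  T → 3
  U → 4
  (T ⋈[e=c] U) → 1
  π[f,e,b,c]((T ⋈[e=c] U)) → 1

== RESULT ==
f | e | b | c
7 | 6 | 4 | 6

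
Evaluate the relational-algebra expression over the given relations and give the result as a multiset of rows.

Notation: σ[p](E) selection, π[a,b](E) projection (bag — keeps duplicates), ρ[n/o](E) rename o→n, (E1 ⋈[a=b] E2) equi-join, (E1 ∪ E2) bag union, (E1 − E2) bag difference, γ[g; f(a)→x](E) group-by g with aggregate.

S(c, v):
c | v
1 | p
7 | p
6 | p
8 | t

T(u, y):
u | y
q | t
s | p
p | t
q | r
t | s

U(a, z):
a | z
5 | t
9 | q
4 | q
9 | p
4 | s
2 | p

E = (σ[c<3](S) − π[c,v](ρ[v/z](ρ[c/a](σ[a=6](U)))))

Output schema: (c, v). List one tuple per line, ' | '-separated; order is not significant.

Per-node cardinality:
  S → 4
  σ[c<3](S) → 1
  U → 6
  σ[a=6](U) → 0
  ρ[c/a](σ[a=6](U)) → 0
  ρ[v/z](ρ[c/a](σ[a=6](U))) → 0
  π[c,v](ρ[v/z](ρ[c/a](σ[a=6](U)))) → 0
  (σ[c<3](S) − π[c,v](ρ[v/z](ρ[c/a](σ[a=6](U))))) → 1

== RESULT ==
c | v
1 | p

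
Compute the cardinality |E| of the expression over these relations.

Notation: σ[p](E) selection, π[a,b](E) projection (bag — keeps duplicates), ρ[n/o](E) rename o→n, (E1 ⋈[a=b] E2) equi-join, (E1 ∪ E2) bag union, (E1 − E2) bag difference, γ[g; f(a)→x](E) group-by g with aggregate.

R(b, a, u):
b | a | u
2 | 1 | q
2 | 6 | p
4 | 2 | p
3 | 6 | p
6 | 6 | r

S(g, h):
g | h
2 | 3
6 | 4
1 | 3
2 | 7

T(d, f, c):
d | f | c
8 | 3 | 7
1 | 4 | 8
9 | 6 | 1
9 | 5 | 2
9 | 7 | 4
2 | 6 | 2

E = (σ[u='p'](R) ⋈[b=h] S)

Row counts bottom-up:
  R → 5
  σ[u='p'](R) → 3
  S → 4
  (σ[u='p'](R) ⋈[b=h] S) → 3

|E| = 3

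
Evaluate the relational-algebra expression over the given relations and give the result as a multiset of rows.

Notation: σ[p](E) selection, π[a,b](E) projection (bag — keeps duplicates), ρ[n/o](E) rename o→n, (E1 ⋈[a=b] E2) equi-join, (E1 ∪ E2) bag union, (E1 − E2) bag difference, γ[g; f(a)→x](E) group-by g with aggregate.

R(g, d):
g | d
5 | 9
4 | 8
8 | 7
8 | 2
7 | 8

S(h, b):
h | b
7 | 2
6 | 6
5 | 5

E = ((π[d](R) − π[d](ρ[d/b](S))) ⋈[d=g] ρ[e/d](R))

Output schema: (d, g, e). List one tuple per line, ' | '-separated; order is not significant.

Row counts bottom-up:
  R → 5
  π[d](R) → 5
  S → 3
  ρ[d/b](S) → 3
  π[d](ρ[d/b](S)) → 3
  (π[d](R) − π[d](ρ[d/b](S))) → 4
  R → 5
  ρ[e/d](R) → 5
  ((π[d](R) − π[d](ρ[d/b](S))) ⋈[d=g] ρ[e/d](R)) → 5

== RESULT ==
d | g | e
7 | 7 | 8
8 | 8 | 2
8 | 8 | 2
8 | 8 | 7
8 | 8 | 7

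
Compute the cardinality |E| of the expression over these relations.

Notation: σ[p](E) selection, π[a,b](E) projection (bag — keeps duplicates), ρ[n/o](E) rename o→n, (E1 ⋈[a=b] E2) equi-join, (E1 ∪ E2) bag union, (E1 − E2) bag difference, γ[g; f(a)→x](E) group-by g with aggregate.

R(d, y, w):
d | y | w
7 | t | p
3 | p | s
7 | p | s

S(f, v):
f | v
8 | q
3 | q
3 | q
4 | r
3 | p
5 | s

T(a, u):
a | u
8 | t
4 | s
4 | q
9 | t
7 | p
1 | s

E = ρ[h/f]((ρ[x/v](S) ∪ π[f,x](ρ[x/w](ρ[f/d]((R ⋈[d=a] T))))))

Per-node cardinality:
  S → 6
  ρ[x/v](S) → 6
  R → 3
  T → 6
  (R ⋈[d=a] T) → 2
  ρ[f/d]((R ⋈[d=a] T)) → 2
  ρ[x/w](ρ[f/d]((R ⋈[d=a] T))) → 2
  π[f,x](ρ[x/w](ρ[f/d]((R ⋈[d=a] T)))) → 2
  (ρ[x/v](S) ∪ π[f,x](ρ[x/w](ρ[f/d]((R ⋈[d=a] T))))) → 8
  ρ[h/f]((ρ[x/v](S) ∪ π[f,x](ρ[x/w](ρ[f/d]((R ⋈[d=a] T)))))) → 8

|E| = 8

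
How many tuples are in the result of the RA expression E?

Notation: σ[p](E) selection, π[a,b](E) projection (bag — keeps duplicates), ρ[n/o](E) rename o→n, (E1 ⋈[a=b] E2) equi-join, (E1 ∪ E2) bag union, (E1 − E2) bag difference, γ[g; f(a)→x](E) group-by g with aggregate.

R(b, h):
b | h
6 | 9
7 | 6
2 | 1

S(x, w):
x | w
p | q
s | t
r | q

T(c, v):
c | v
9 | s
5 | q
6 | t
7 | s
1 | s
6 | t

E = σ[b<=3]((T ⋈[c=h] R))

Per-node cardinality:
  T → 6
  R → 3
  (T ⋈[c=h] R) → 4
  σ[b<=3]((T ⋈[c=h] R)) → 1

|E| = 1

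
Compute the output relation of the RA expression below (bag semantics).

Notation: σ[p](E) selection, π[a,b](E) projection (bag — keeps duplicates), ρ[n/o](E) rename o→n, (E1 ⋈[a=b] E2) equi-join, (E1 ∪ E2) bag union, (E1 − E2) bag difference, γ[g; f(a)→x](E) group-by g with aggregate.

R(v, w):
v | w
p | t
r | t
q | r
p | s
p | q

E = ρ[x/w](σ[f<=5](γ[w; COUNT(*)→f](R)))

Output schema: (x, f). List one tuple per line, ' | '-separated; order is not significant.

Stepwise |·|:
  R → 5
  γ[w; COUNT(*)→f](R) → 4
  σ[f<=5](γ[w; COUNT(*)→f](R)) → 4
  ρ[x/w](σ[f<=5](γ[w; COUNT(*)→f](R))) → 4

== RESULT ==
x | f
q | 1
r | 1
s | 1
t | 2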